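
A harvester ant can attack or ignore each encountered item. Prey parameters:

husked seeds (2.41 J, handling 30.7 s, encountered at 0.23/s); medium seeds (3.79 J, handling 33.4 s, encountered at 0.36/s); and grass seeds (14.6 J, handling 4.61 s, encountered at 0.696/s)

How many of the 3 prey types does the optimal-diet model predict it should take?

1

Profitabilities (E/h, J/s): grass seeds 3.17, medium seeds 0.113, husked seeds 0.0785. Add prey in this order while the next type's profitability exceeds the intake rate on those already taken.
Rate on top 1: 2.415. medium seeds: 0.113 < 2.415 → exclude; stop.
Optimal diet: grass seeds — 1 of 3 types.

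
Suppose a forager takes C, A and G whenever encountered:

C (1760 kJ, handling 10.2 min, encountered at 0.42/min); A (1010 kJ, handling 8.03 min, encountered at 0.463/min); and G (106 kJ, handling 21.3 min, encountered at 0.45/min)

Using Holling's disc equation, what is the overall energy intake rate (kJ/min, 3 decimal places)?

67.495 kJ/min

R = Σλ_iE_i / (1 + Σλ_ih_i)
Numerator: 0.42×1760 + 0.463×1010 + 0.45×106 = 1255
Denominator: 1 + 0.42×10.2 + 0.463×8.03 + 0.45×21.3 = 18.59
R = 1255/18.59 = 67.5 kJ/min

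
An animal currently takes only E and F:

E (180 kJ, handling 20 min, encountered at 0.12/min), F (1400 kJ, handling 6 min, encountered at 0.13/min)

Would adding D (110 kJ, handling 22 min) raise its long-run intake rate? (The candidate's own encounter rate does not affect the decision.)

No

On E and F alone, R = ΣλE/(1+Σλh) = 203.6/4.18 = 48.71 kJ/min.
D: E/h = 110/22 = 5 kJ/min.
Since 5 < R, time spent handling D is better spent searching.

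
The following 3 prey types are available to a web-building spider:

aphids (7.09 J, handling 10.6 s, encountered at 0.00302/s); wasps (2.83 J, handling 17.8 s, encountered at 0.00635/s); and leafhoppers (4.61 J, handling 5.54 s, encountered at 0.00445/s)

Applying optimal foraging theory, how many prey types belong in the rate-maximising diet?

3

E/h in descending order: leafhoppers 0.832, aphids 0.669, wasps 0.159 J/s. The optimal diet is the largest prefix of this list for which every included type satisfies E_i/h_i > R on the types above it.
Rate on top 1: 0.02002. aphids: 0.669 > 0.02002 → include.
Rate on top 2: 0.03968. wasps: 0.159 > 0.03968 → include.
Optimal diet: leafhoppers, aphids, wasps — 3 of 3 types.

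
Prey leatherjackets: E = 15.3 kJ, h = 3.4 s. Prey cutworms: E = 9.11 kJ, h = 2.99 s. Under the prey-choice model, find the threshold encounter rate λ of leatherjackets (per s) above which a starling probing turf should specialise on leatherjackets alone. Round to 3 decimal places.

At the threshold, the rate on leatherjackets alone equals the profitability of cutworms: λ·15.3/(1 + λ·3.4) = 9.11/2.99 = 3.047.
Rearranging, λ(15.3 − 3.047×3.4) = 3.047, so λ = 3.047/4.941 = 0.6167 per s.

0.617 per s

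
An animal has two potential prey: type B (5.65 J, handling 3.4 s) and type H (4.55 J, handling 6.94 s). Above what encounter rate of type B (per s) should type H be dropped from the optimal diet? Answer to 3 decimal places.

0.192 per s

At the threshold, the rate on type B alone equals the profitability of type H: λ·5.65/(1 + λ·3.4) = 4.55/6.94 = 0.6556.
Rearranging, λ(5.65 − 0.6556×3.4) = 0.6556, so λ = 0.6556/3.421 = 0.1917 per s.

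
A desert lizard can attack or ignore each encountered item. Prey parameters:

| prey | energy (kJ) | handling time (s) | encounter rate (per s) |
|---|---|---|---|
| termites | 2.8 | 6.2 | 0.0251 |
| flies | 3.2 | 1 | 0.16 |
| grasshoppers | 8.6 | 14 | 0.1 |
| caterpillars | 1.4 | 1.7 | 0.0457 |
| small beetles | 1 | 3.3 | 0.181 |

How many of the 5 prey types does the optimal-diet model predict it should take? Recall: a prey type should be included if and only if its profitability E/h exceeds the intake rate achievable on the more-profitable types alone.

3

Profitabilities (E/h, kJ/s): flies 3.2, caterpillars 0.824, grasshoppers 0.614, termites 0.452, small beetles 0.303. Add prey in this order while the next type's profitability exceeds the intake rate on those already taken.
Rate on top 1: 0.4414. caterpillars: 0.824 > 0.4414 → include.
Rate on top 2: 0.4654. grasshoppers: 0.614 > 0.4654 → include.
Rate on top 3: 0.5444. termites: 0.452 < 0.5444 → exclude; stop.
Optimal diet: flies, caterpillars, grasshoppers — 3 of 5 types.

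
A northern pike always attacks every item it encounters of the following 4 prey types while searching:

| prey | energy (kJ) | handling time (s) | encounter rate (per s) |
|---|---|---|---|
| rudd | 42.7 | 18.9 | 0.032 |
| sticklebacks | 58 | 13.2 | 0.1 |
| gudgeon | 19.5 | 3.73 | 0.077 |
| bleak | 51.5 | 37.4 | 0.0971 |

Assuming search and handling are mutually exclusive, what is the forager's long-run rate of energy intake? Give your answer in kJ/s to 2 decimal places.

Energy encountered per unit search time: 0.032×42.7 + 0.1×58 + 0.077×19.5 + 0.0971×51.5 = 13.67 kJ/s.
Handling time per unit search time: 0.032×18.9 + 0.1×13.2 + 0.077×3.73 + 0.0971×37.4 = 5.844.
Rate = 13.67/(1 + 5.844) = 1.997 kJ/s.

2.00 kJ/s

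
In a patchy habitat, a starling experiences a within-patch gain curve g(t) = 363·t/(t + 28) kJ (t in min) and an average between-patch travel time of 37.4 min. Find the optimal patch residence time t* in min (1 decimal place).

32.4 min

Maximise g(t)/(T+t): set derivative to zero → g'(t)(T+t) = g(t).
g'(t) = 363·28/(t + 28)². Setting 363·28/(t+28)² = 363t/[(t+28)(37.4+t)] gives 28(37.4+t) = t(t+28), so t² = 28×37.4 = 1047.
t* = √1047 = 32.36 min.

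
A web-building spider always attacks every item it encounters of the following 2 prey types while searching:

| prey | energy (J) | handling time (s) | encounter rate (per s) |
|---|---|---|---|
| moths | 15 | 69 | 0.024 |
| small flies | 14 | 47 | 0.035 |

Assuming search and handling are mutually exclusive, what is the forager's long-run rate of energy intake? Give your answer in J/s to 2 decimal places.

Energy encountered per unit search time: 0.024×15 + 0.035×14 = 0.85 J/s.
Handling time per unit search time: 0.024×69 + 0.035×47 = 3.301.
Rate = 0.85/(1 + 3.301) = 0.1976 J/s.

0.20 J/s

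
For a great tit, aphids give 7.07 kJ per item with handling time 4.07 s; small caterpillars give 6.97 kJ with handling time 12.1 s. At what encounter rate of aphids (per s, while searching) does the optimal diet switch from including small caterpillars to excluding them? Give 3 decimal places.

0.122 per s

Drop small caterpillars once their profitability E₂/h₂ falls below the rate achievable on aphids alone: E₂/h₂ = λE₁/(1 + λh₁).
Solve for λ: λE₁h₂ = E₂(1 + λh₁) → λ(E₁h₂ − E₂h₁) = E₂ → λ = E₂/(E₁h₂ − E₂h₁).
λ = 6.97/(7.07×12.1 − 6.97×4.07) = 6.97/57.18 = 0.1219 per s.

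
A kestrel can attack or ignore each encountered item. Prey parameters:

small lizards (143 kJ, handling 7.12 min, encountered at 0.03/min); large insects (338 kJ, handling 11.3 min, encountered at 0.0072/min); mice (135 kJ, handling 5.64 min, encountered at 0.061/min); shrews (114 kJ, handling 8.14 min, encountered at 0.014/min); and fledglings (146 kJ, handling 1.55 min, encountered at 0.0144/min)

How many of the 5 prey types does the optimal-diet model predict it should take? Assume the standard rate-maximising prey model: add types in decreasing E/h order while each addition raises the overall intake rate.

5

Profitabilities (E/h, kJ/min): fledglings 94.2, large insects 29.9, mice 23.9, small lizards 20.1, shrews 14. Add prey in this order while the next type's profitability exceeds the intake rate on those already taken.
Rate on top 1: 2.056. large insects: 29.9 > 2.056 → include.
Rate on top 2: 4.11. mice: 23.9 > 4.11 → include.
Rate on top 3: 8.821. small lizards: 20.1 > 8.821 → include.
Rate on top 4: 10.27. shrews: 14 > 10.27 → include.
Optimal diet: fledglings, large insects, mice, small lizards, shrews — 5 of 5 types.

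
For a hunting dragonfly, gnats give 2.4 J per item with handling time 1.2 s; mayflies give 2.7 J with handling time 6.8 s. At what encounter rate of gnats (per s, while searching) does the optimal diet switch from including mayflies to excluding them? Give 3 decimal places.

The zero-one rule: include mayflies iff E₂/h₂ > λE₁/(1+λh₁). Equality gives the switch point.
λE₁h₂ = E₂ + λE₂h₁ ⇒ λ = E₂/(E₁h₂ − E₂h₁) = 2.7/(16.32 − 3.24) = 0.2064 per s.

0.206 per s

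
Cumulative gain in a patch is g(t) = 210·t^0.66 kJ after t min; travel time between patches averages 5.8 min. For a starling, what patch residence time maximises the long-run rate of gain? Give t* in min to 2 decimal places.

11.26 min

Maximise g(t)/(T+t): set derivative to zero → g'(t)(T+t) = g(t).
g'(t) = 0.66·210·t^-0.34. Setting 0.66·210·t^-0.34 = 210·t^0.66/(5.8+t) gives 0.66(5.8+t) = t, so 0.34·t = 0.66×5.8.
t* = 0.66×5.8/0.34 = 11.26 min.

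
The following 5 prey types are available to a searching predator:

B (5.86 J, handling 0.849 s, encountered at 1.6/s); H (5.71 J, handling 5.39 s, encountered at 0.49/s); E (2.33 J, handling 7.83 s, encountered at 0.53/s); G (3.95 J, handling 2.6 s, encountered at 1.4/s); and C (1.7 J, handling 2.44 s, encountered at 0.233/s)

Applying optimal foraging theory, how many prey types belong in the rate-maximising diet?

E/h in descending order: B 6.9, G 1.52, H 1.06, C 0.697, E 0.298 J/s. The optimal diet is the largest prefix of this list for which every included type satisfies E_i/h_i > R on the types above it.
Rate on top 1: 3.976. G: 1.52 < 3.976 → exclude; stop.
Optimal diet: B — 1 of 5 types.

1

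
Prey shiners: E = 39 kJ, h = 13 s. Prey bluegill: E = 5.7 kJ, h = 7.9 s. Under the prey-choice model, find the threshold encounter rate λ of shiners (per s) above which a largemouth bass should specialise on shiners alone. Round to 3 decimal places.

0.024 per s

The zero-one rule: include bluegill iff E₂/h₂ > λE₁/(1+λh₁). Equality gives the switch point.
λE₁h₂ = E₂ + λE₂h₁ ⇒ λ = E₂/(E₁h₂ − E₂h₁) = 5.7/(308.1 − 74.1) = 0.02436 per s.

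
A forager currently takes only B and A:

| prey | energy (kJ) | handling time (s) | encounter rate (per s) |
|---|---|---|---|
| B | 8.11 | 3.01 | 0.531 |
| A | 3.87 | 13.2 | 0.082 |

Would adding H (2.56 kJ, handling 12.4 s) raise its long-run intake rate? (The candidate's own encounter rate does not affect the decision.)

No

Intake rate on the current diet: R = (0.531×8.11 + 0.082×3.87) / (1 + 0.531×3.01 + 0.082×13.2) = 4.624/3.681 = 1.256 kJ/s.
H: E/h = 2.56/12.4 = 0.2065 kJ/s.
Since 0.2065 < R, time spent handling H is better spent searching.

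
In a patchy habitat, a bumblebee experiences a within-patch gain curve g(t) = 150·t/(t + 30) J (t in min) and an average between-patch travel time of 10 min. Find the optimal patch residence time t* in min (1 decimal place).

17.3 min

By the marginal value theorem, leave when the instantaneous gain rate g'(t) equals the habitat-wide average g(t)/(T + t).
g'(t) = 150·30/(t + 30)². Setting 150·30/(t+30)² = 150t/[(t+30)(10+t)] gives 30(10+t) = t(t+30), so t² = 30×10 = 300.
t* = √300 = 17.32 min.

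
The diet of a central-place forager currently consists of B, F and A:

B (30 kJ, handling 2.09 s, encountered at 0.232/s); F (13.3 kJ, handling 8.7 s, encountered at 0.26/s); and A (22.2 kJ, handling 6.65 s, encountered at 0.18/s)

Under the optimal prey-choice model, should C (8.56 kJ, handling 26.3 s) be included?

No

Current rate: (0.232×30 + 0.26×13.3 + 0.18×22.2)/(1 + 0.232×2.09 + 0.26×8.7 + 0.18×6.65) = 2.916 kJ/s.
Profitability of C: 8.56/26.3 = 0.3255 kJ/s.
Since 0.3255 < R, time spent handling C is better spent searching.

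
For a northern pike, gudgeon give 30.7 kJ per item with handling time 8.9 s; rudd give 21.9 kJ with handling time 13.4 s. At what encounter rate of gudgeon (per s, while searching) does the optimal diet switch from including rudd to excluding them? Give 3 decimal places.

Drop rudd once their profitability E₂/h₂ falls below the rate achievable on gudgeon alone: E₂/h₂ = λE₁/(1 + λh₁).
Solve for λ: λE₁h₂ = E₂(1 + λh₁) → λ(E₁h₂ − E₂h₁) = E₂ → λ = E₂/(E₁h₂ − E₂h₁).
λ = 21.9/(30.7×13.4 − 21.9×8.9) = 21.9/216.5 = 0.1012 per s.

0.101 per s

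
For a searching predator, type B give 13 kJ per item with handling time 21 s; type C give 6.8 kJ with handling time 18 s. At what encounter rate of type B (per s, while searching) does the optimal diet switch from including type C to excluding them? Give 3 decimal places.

Drop type C once their profitability E₂/h₂ falls below the rate achievable on type B alone: E₂/h₂ = λE₁/(1 + λh₁).
Solve for λ: λE₁h₂ = E₂(1 + λh₁) → λ(E₁h₂ − E₂h₁) = E₂ → λ = E₂/(E₁h₂ − E₂h₁).
λ = 6.8/(13×18 − 6.8×21) = 6.8/91.2 = 0.07456 per s.

0.075 per s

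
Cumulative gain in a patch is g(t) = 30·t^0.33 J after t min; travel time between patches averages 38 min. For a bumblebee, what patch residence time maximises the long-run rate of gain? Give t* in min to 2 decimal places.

By the marginal value theorem, leave when the instantaneous gain rate g'(t) equals the habitat-wide average g(t)/(T + t).
g'(t) = 0.33·30·t^-0.67. Setting 0.33·30·t^-0.67 = 30·t^0.33/(38+t) gives 0.33(38+t) = t, so 0.67·t = 0.33×38.
t* = 0.33×38/0.67 = 18.72 min.

18.72 min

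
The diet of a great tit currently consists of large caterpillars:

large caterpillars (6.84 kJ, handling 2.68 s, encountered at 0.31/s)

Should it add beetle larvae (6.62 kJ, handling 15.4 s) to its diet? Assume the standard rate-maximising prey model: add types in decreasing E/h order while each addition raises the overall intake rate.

On large caterpillars alone, R = ΣλE/(1+Σλh) = 2.12/1.831 = 1.158 kJ/s.
Profitability of beetle larvae: 6.62/15.4 = 0.4299 kJ/s.
Since 0.4299 < R, time spent handling beetle larvae is better spent searching.

No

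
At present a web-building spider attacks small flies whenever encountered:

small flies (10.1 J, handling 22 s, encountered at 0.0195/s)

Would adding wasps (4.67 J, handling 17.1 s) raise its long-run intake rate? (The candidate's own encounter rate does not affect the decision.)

Intake rate on the current diet: R = (0.0195×10.1) / (1 + 0.0195×22) = 0.1969/1.429 = 0.1378 J/s.
wasps: E/h = 4.67/17.1 = 0.2731 J/s.
Since 0.2731 > R, including wasps increases the long-run rate.

Yes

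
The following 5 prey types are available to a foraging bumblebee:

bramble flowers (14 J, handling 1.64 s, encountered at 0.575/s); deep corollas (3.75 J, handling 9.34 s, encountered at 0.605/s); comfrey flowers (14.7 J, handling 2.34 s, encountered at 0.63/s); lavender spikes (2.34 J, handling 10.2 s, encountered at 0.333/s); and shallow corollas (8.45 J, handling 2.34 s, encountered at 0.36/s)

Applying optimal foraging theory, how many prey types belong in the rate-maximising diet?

Profitabilities (E/h, J/s): bramble flowers 8.54, comfrey flowers 6.28, shallow corollas 3.61, deep corollas 0.401, lavender spikes 0.229. Add prey in this order while the next type's profitability exceeds the intake rate on those already taken.
Rate on top 1: 4.143. comfrey flowers: 6.28 > 4.143 → include.
Rate on top 2: 5.066. shallow corollas: 3.61 < 5.066 → exclude; stop.
Optimal diet: bramble flowers, comfrey flowers — 2 of 5 types.

2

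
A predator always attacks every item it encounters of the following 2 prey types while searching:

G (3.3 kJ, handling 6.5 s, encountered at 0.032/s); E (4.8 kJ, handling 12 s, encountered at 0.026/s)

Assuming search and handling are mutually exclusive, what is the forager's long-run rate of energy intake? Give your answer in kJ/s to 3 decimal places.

R = (0.032×3.3 + 0.026×4.8) / (1 + 0.032×6.5 + 0.026×12) = 0.2304/1.52 = 0.1516 kJ/s.

0.152 kJ/s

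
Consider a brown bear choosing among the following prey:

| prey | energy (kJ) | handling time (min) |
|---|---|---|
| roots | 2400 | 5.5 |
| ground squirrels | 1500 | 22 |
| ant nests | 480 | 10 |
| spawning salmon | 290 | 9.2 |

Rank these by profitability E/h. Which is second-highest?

In descending order of E/h:
roots: 2400/5.5 = 436 kJ/min
ground squirrels: 1500/22 = 68.2 kJ/min
ant nests: 480/10 = 48 kJ/min
spawning salmon: 290/9.2 = 31.5 kJ/min

ground squirrels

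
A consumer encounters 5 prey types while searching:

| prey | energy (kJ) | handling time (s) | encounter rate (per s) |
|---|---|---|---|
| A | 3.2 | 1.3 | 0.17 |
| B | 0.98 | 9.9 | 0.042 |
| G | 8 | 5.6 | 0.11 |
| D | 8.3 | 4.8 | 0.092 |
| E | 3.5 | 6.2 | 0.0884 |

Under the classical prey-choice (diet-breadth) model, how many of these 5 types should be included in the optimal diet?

3

E/h in descending order: A 2.46, D 1.73, G 1.43, E 0.565, B 0.099 kJ/s. The optimal diet is the largest prefix of this list for which every included type satisfies E_i/h_i > R on the types above it.
Rate on top 1: 0.4455. D: 1.73 > 0.4455 → include.
Rate on top 2: 0.7865. G: 1.43 > 0.7865 → include.
Rate on top 3: 0.9601. E: 0.565 < 0.9601 → exclude; stop.
Optimal diet: A, D, G — 3 of 5 types.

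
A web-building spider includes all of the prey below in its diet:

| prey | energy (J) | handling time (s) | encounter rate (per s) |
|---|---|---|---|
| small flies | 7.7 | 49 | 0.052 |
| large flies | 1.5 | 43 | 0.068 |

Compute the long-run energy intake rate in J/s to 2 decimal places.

Energy encountered per unit search time: 0.052×7.7 + 0.068×1.5 = 0.5024 J/s.
Handling time per unit search time: 0.052×49 + 0.068×43 = 5.472.
Rate = 0.5024/(1 + 5.472) = 0.07763 J/s.

0.08 J/s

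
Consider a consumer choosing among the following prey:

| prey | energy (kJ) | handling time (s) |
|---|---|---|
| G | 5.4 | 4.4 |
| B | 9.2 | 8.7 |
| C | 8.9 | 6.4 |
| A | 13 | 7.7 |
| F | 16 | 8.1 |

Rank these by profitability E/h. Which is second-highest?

Profitability E/h (kJ/s): G = 5.4/4.4 = 1.23, B = 9.2/8.7 = 1.06, C = 8.9/6.4 = 1.39, A = 13/7.7 = 1.69, F = 16/8.1 = 1.98.
Ranked: F > A > C > G > B.

A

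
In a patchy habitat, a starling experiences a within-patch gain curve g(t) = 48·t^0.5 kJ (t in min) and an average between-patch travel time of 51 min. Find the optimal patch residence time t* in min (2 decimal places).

51.00 min

Optimal t* satisfies g'(t*) = g(t*)/(T + t*).
g'(t) = 0.5·48·t^-0.5. Setting 0.5·48·t^-0.5 = 48·t^0.5/(51+t) gives 0.5(51+t) = t, so 0.50·t = 0.5×51.
t* = 0.5×51/0.50 = 51 min.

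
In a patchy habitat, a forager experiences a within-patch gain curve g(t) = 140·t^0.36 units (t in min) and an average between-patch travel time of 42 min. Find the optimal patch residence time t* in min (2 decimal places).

By the marginal value theorem, leave when the instantaneous gain rate g'(t) equals the habitat-wide average g(t)/(T + t).
g'(t) = 0.36·140·t^-0.64. Setting 0.36·140·t^-0.64 = 140·t^0.36/(42+t) gives 0.36(42+t) = t, so 0.64·t = 0.36×42.
t* = 0.36×42/0.64 = 23.62 min.

23.62 min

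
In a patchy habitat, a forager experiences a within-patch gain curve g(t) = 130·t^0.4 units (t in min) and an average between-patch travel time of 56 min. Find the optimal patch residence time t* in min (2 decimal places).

By the marginal value theorem, leave when the instantaneous gain rate g'(t) equals the habitat-wide average g(t)/(T + t).
g'(t) = 0.4·130·t^-0.6. Setting 0.4·130·t^-0.6 = 130·t^0.4/(56+t) gives 0.4(56+t) = t, so 0.60·t = 0.4×56.
t* = 0.4×56/0.60 = 37.33 min.

37.33 min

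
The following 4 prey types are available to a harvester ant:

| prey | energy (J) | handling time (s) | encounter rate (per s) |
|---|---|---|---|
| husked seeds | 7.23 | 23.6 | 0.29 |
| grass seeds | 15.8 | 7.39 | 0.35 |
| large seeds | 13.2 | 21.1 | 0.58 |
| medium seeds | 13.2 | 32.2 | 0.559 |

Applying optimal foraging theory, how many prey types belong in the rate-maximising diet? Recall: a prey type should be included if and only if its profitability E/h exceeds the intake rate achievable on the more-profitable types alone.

1

Profitabilities (E/h, J/s): grass seeds 2.14, large seeds 0.626, medium seeds 0.41, husked seeds 0.306. Add prey in this order while the next type's profitability exceeds the intake rate on those already taken.
Rate on top 1: 1.542. large seeds: 0.626 < 1.542 → exclude; stop.
Optimal diet: grass seeds — 1 of 4 types.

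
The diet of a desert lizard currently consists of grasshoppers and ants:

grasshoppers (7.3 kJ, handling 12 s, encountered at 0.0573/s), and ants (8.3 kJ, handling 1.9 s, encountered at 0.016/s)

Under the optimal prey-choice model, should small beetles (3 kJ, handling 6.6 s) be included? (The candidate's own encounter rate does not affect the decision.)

Yes

Intake rate on the current diet: R = (0.0573×7.3 + 0.016×8.3) / (1 + 0.0573×12 + 0.016×1.9) = 0.5511/1.718 = 0.3208 kJ/s.
Profitability of small beetles: 3/6.6 = 0.4545 kJ/s.
Since 0.4545 > R, including small beetles increases the long-run rate.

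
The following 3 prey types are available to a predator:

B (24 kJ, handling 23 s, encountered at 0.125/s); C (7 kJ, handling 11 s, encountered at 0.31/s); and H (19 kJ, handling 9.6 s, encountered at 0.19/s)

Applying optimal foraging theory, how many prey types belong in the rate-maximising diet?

Profitabilities (E/h, kJ/s): H 1.98, B 1.04, C 0.636. Add prey in this order while the next type's profitability exceeds the intake rate on those already taken.
Rate on top 1: 1.278. B: 1.04 < 1.278 → exclude; stop.
Optimal diet: H — 1 of 3 types.

1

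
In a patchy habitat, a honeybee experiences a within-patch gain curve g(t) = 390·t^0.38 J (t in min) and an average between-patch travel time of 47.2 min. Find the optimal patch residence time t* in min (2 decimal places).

28.93 min

Maximise g(t)/(T+t): set derivative to zero → g'(t)(T+t) = g(t).
g'(t) = 0.38·390·t^-0.62. Setting 0.38·390·t^-0.62 = 390·t^0.38/(47.2+t) gives 0.38(47.2+t) = t, so 0.62·t = 0.38×47.2.
t* = 0.38×47.2/0.62 = 28.93 min.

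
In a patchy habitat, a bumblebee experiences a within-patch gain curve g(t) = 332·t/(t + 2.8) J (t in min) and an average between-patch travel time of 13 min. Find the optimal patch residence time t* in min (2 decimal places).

Optimal t* satisfies g'(t*) = g(t*)/(T + t*).
g'(t) = 332·2.8/(t + 2.8)². Setting 332·2.8/(t+2.8)² = 332t/[(t+2.8)(13+t)] gives 2.8(13+t) = t(t+2.8), so t² = 2.8×13 = 36.4.
t* = √36.4 = 6.033 min.

6.03 min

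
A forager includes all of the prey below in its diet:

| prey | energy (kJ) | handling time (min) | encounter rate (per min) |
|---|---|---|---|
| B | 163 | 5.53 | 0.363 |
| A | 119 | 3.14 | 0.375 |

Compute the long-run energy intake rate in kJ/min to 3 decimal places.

24.802 kJ/min

Energy encountered per unit search time: 0.363×163 + 0.375×119 = 103.8 kJ/min.
Handling time per unit search time: 0.363×5.53 + 0.375×3.14 = 3.185.
Rate = 103.8/(1 + 3.185) = 24.8 kJ/min.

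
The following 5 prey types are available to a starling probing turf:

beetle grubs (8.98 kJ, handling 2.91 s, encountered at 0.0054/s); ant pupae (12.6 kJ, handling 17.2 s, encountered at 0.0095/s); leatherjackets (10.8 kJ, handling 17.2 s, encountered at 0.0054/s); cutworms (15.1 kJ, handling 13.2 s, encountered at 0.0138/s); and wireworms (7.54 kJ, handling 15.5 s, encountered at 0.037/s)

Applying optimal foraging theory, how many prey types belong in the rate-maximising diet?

5

E/h in descending order: beetle grubs 3.09, cutworms 1.14, ant pupae 0.733, leatherjackets 0.628, wireworms 0.486 kJ/s. The optimal diet is the largest prefix of this list for which every included type satisfies E_i/h_i > R on the types above it.
Rate on top 1: 0.04774. cutworms: 1.14 > 0.04774 → include.
Rate on top 2: 0.2144. ant pupae: 0.733 > 0.2144 → include.
Rate on top 3: 0.2766. leatherjackets: 0.628 > 0.2766 → include.
Rate on top 4: 0.2991. wireworms: 0.486 > 0.2991 → include.
Optimal diet: beetle grubs, cutworms, ant pupae, leatherjackets, wireworms — 5 of 5 types.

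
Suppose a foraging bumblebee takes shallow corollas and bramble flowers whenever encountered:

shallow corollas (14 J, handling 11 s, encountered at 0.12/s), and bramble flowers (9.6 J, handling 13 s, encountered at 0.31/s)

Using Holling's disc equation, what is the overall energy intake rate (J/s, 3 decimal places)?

0.733 J/s

R = Σλ_iE_i / (1 + Σλ_ih_i)
Numerator: 0.12×14 + 0.31×9.6 = 4.656
Denominator: 1 + 0.12×11 + 0.31×13 = 6.35
R = 4.656/6.35 = 0.7332 J/s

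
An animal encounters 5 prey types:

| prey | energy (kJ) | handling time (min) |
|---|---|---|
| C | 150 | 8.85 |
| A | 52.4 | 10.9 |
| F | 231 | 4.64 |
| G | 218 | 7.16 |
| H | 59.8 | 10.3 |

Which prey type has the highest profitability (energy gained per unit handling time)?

In descending order of E/h:
F: 231/4.64 = 49.8 kJ/min
G: 218/7.16 = 30.4 kJ/min
C: 150/8.85 = 16.9 kJ/min
H: 59.8/10.3 = 5.81 kJ/min
A: 52.4/10.9 = 4.81 kJ/min

F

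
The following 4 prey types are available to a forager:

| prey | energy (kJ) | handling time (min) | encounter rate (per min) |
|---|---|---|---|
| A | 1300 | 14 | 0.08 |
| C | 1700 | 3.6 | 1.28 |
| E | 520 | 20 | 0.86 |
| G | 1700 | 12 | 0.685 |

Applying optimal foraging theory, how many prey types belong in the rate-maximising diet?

Rank by E/h (kJ/min): C 472, G 142, A 92.9, E 26. Include each in turn until the next type's E/h falls below the running intake rate.
Rate on top 1: 388. G: 142 < 388 → exclude; stop.
Optimal diet: C — 1 of 4 types.

1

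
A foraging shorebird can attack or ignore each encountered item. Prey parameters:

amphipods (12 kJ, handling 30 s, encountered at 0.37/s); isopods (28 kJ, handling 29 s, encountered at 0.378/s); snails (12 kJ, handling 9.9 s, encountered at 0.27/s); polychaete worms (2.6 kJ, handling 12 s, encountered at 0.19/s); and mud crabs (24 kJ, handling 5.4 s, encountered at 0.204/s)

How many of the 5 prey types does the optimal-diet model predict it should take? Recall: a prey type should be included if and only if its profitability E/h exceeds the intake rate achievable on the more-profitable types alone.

1

Rank by E/h (kJ/s): mud crabs 4.44, snails 1.21, isopods 0.966, amphipods 0.4, polychaete worms 0.217. Include each in turn until the next type's E/h falls below the running intake rate.
Rate on top 1: 2.33. snails: 1.21 < 2.33 → exclude; stop.
Optimal diet: mud crabs — 1 of 5 types.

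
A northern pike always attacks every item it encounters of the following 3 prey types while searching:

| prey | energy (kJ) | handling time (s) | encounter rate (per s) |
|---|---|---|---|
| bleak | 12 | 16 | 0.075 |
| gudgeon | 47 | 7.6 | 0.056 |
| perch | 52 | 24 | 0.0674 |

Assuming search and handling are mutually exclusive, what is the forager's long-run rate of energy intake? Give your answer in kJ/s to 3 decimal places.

R = (0.075×12 + 0.056×47 + 0.0674×52) / (1 + 0.075×16 + 0.056×7.6 + 0.0674×24) = 7.037/4.243 = 1.658 kJ/s.

1.658 kJ/s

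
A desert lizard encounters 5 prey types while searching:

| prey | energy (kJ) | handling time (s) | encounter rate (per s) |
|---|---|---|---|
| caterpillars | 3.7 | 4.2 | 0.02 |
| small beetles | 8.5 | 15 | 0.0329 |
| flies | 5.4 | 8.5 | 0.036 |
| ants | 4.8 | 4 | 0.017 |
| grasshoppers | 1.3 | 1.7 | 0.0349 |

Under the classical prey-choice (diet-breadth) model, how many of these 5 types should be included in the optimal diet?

5

Profitabilities (E/h, kJ/s): ants 1.2, caterpillars 0.881, grasshoppers 0.765, flies 0.635, small beetles 0.567. Add prey in this order while the next type's profitability exceeds the intake rate on those already taken.
Rate on top 1: 0.0764. caterpillars: 0.881 > 0.0764 → include.
Rate on top 2: 0.1351. grasshoppers: 0.765 > 0.1351 → include.
Rate on top 3: 0.1659. flies: 0.635 > 0.1659 → include.
Rate on top 4: 0.2606. small beetles: 0.567 > 0.2606 → include.
Optimal diet: ants, caterpillars, grasshoppers, flies, small beetles — 5 of 5 types.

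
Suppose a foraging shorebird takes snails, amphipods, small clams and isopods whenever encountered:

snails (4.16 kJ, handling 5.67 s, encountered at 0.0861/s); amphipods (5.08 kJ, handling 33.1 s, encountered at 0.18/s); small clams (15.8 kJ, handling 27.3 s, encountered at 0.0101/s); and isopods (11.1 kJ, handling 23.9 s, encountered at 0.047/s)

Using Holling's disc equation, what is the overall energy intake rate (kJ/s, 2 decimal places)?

0.22 kJ/s

Energy encountered per unit search time: 0.0861×4.16 + 0.18×5.08 + 0.0101×15.8 + 0.047×11.1 = 1.954 kJ/s.
Handling time per unit search time: 0.0861×5.67 + 0.18×33.1 + 0.0101×27.3 + 0.047×23.9 = 7.845.
Rate = 1.954/(1 + 7.845) = 0.2209 kJ/s.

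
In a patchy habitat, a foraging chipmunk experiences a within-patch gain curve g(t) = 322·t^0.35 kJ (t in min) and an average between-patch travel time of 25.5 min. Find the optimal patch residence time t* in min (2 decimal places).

Optimal t* satisfies g'(t*) = g(t*)/(T + t*).
g'(t) = 0.35·322·t^-0.65. Setting 0.35·322·t^-0.65 = 322·t^0.35/(25.5+t) gives 0.35(25.5+t) = t, so 0.65·t = 0.35×25.5.
t* = 0.35×25.5/0.65 = 13.73 min.

13.73 min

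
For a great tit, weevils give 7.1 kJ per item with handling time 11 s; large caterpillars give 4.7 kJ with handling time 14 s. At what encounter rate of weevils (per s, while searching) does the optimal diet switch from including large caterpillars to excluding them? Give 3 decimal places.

0.099 per s

Drop large caterpillars once their profitability E₂/h₂ falls below the rate achievable on weevils alone: E₂/h₂ = λE₁/(1 + λh₁).
Solve for λ: λE₁h₂ = E₂(1 + λh₁) → λ(E₁h₂ − E₂h₁) = E₂ → λ = E₂/(E₁h₂ − E₂h₁).
λ = 4.7/(7.1×14 − 4.7×11) = 4.7/47.7 = 0.09853 per s.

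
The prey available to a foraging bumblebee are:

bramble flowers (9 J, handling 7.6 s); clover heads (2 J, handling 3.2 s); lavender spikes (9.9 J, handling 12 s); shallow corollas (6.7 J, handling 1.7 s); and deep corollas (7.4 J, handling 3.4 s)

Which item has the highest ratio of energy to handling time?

Profitability E/h (J/s): bramble flowers = 9/7.6 = 1.18, clover heads = 2/3.2 = 0.625, lavender spikes = 9.9/12 = 0.825, shallow corollas = 6.7/1.7 = 3.94, deep corollas = 7.4/3.4 = 2.18.
Ranked: shallow corollas > deep corollas > bramble flowers > lavender spikes > clover heads.

shallow corollas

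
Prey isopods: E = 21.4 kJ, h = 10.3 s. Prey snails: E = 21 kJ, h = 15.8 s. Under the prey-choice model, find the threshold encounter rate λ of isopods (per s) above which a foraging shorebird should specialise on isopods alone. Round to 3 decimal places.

0.172 per s

At the threshold, the rate on isopods alone equals the profitability of snails: λ·21.4/(1 + λ·10.3) = 21/15.8 = 1.329.
Rearranging, λ(21.4 − 1.329×10.3) = 1.329, so λ = 1.329/7.71 = 0.1724 per s.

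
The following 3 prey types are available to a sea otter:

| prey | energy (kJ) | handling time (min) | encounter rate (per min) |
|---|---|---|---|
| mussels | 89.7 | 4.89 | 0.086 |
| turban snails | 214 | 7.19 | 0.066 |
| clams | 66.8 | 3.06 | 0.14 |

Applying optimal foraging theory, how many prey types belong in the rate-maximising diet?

Rank by E/h (kJ/min): turban snails 29.8, clams 21.8, mussels 18.3. Include each in turn until the next type's E/h falls below the running intake rate.
Rate on top 1: 9.579. clams: 21.8 > 9.579 → include.
Rate on top 2: 12.34. mussels: 18.3 > 12.34 → include.
Optimal diet: turban snails, clams, mussels — 3 of 3 types.

3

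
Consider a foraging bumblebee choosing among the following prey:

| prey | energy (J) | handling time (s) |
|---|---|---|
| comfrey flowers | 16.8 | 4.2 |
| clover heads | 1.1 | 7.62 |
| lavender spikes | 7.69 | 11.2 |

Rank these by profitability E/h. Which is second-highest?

Profitability E/h (J/s): comfrey flowers = 16.8/4.2 = 4, clover heads = 1.1/7.62 = 0.144, lavender spikes = 7.69/11.2 = 0.687.
Ranked: comfrey flowers > lavender spikes > clover heads.

lavender spikes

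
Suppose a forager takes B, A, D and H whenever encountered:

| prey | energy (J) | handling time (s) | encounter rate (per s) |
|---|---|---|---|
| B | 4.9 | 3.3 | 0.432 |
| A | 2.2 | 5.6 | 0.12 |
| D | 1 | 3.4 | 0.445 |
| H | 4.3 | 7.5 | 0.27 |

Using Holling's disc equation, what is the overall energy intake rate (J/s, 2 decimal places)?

Energy encountered per unit search time: 0.432×4.9 + 0.12×2.2 + 0.445×1 + 0.27×4.3 = 3.987 J/s.
Handling time per unit search time: 0.432×3.3 + 0.12×5.6 + 0.445×3.4 + 0.27×7.5 = 5.636.
Rate = 3.987/(1 + 5.636) = 0.6008 J/s.

0.60 J/s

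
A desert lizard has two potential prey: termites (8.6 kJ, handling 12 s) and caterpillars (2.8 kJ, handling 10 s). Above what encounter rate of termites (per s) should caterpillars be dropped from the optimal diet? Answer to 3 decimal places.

0.053 per s

The zero-one rule: include caterpillars iff E₂/h₂ > λE₁/(1+λh₁). Equality gives the switch point.
λE₁h₂ = E₂ + λE₂h₁ ⇒ λ = E₂/(E₁h₂ − E₂h₁) = 2.8/(86 − 33.6) = 0.05344 per s.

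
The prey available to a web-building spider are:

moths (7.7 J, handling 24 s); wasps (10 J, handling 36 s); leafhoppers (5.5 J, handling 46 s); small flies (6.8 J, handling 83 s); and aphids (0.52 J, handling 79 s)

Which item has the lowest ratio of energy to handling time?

Profitability E/h (J/s): moths = 7.7/24 = 0.321, wasps = 10/36 = 0.278, leafhoppers = 5.5/46 = 0.12, small flies = 6.8/83 = 0.0819, aphids = 0.52/79 = 0.00658.
Ranked: moths > wasps > leafhoppers > small flies > aphids.

aphids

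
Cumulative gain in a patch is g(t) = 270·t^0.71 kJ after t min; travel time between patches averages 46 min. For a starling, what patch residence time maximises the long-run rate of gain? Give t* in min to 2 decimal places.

By the marginal value theorem, leave when the instantaneous gain rate g'(t) equals the habitat-wide average g(t)/(T + t).
g'(t) = 0.71·270·t^-0.29. Setting 0.71·270·t^-0.29 = 270·t^0.71/(46+t) gives 0.71(46+t) = t, so 0.29·t = 0.71×46.
t* = 0.71×46/0.29 = 112.6 min.

112.62 min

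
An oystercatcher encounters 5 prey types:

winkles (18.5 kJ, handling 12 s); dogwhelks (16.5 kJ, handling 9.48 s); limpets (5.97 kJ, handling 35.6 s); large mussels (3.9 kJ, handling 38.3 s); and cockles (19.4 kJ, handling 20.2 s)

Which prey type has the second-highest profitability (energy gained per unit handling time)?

winkles

In descending order of E/h:
dogwhelks: 16.5/9.48 = 1.74 kJ/s
winkles: 18.5/12 = 1.54 kJ/s
cockles: 19.4/20.2 = 0.96 kJ/s
limpets: 5.97/35.6 = 0.168 kJ/s
large mussels: 3.9/38.3 = 0.102 kJ/s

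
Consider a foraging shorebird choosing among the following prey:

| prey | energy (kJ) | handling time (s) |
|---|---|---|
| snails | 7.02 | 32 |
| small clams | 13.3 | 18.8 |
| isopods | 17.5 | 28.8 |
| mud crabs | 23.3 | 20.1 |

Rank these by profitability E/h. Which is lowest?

Profitability E/h (kJ/s): snails = 7.02/32 = 0.219, small clams = 13.3/18.8 = 0.707, isopods = 17.5/28.8 = 0.608, mud crabs = 23.3/20.1 = 1.16.
Ranked: mud crabs > small clams > isopods > snails.

snails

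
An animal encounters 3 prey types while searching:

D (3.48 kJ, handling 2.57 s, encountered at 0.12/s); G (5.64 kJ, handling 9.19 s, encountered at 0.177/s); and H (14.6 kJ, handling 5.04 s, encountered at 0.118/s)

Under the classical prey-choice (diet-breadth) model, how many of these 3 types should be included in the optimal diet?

2

E/h in descending order: H 2.9, D 1.35, G 0.614 kJ/s. The optimal diet is the largest prefix of this list for which every included type satisfies E_i/h_i > R on the types above it.
Rate on top 1: 1.08. D: 1.35 > 1.08 → include.
Rate on top 2: 1.125. G: 0.614 < 1.125 → exclude; stop.
Optimal diet: H, D — 2 of 3 types.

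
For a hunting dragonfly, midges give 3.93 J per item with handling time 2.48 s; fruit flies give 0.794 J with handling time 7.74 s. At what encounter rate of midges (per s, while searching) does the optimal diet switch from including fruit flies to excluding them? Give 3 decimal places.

The zero-one rule: include fruit flies iff E₂/h₂ > λE₁/(1+λh₁). Equality gives the switch point.
λE₁h₂ = E₂ + λE₂h₁ ⇒ λ = E₂/(E₁h₂ − E₂h₁) = 0.794/(30.42 − 1.969) = 0.02791 per s.

0.028 per s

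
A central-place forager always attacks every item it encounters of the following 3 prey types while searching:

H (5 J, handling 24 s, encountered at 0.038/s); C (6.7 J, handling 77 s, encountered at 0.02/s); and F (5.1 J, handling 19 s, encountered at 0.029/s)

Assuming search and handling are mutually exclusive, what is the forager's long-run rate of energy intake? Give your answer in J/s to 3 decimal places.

0.118 J/s

R = (0.038×5 + 0.02×6.7 + 0.029×5.1) / (1 + 0.038×24 + 0.02×77 + 0.029×19) = 0.4719/4.003 = 0.1179 J/s.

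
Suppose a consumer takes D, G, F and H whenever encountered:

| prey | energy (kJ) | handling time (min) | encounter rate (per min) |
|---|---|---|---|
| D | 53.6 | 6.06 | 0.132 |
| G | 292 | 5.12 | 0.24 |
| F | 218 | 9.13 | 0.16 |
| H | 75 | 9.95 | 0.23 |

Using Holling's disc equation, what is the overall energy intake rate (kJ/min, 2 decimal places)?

19.07 kJ/min

R = Σλ_iE_i / (1 + Σλ_ih_i)
Numerator: 0.132×53.6 + 0.24×292 + 0.16×218 + 0.23×75 = 129.3
Denominator: 1 + 0.132×6.06 + 0.24×5.12 + 0.16×9.13 + 0.23×9.95 = 6.778
R = 129.3/6.778 = 19.07 kJ/min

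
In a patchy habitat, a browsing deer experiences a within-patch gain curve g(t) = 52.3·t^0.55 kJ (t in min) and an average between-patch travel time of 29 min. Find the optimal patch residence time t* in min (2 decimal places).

Maximise g(t)/(T+t): set derivative to zero → g'(t)(T+t) = g(t).
g'(t) = 0.55·52.3·t^-0.45. Setting 0.55·52.3·t^-0.45 = 52.3·t^0.55/(29+t) gives 0.55(29+t) = t, so 0.45·t = 0.55×29.
t* = 0.55×29/0.45 = 35.44 min.

35.44 min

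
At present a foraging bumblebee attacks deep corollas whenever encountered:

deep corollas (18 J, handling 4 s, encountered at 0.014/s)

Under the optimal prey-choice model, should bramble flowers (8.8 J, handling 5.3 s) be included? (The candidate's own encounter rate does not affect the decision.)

Yes

Intake rate on the current diet: R = (0.014×18) / (1 + 0.014×4) = 0.252/1.056 = 0.2386 J/s.
Profitability of bramble flowers: 8.8/5.3 = 1.66 J/s.
1.66 > 0.2386, so adding bramble flowers raises the average — include it.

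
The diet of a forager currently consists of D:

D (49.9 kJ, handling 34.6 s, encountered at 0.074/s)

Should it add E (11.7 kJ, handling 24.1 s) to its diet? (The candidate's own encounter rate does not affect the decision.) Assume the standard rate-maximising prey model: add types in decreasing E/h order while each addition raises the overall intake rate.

On D alone, R = ΣλE/(1+Σλh) = 3.693/3.56 = 1.037 kJ/s.
Profitability of E: 11.7/24.1 = 0.4855 kJ/s.
Since 0.4855 < R, time spent handling E is better spent searching.

No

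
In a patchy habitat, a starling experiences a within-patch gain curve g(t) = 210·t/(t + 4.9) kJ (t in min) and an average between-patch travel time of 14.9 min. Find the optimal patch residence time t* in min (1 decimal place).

By the marginal value theorem, leave when the instantaneous gain rate g'(t) equals the habitat-wide average g(t)/(T + t).
g'(t) = 210·4.9/(t + 4.9)². Setting 210·4.9/(t+4.9)² = 210t/[(t+4.9)(14.9+t)] gives 4.9(14.9+t) = t(t+4.9), so t² = 4.9×14.9 = 73.01.
t* = √73.01 = 8.545 min.

8.5 min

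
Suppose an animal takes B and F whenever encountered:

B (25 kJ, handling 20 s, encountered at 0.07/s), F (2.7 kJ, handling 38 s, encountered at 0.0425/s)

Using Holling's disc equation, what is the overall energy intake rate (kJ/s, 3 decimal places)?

R = (0.07×25 + 0.0425×2.7) / (1 + 0.07×20 + 0.0425×38) = 1.865/4.015 = 0.4644 kJ/s.

0.464 kJ/s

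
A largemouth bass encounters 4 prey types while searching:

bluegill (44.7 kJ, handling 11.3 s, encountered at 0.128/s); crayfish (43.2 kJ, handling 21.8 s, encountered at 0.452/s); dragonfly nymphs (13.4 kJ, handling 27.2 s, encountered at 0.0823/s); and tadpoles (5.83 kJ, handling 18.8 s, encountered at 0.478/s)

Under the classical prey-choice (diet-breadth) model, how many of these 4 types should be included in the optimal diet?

1

Rank by E/h (kJ/s): bluegill 3.96, crayfish 1.98, dragonfly nymphs 0.493, tadpoles 0.31. Include each in turn until the next type's E/h falls below the running intake rate.
Rate on top 1: 2.339. crayfish: 1.98 < 2.339 → exclude; stop.
Optimal diet: bluegill — 1 of 4 types.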